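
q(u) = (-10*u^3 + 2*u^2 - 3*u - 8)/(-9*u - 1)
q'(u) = (-30*u^2 + 4*u - 3)/(-9*u - 1) + 9*(-10*u^3 + 2*u^2 - 3*u - 8)/(-9*u - 1)^2 = (180*u^3 + 12*u^2 - 4*u - 69)/(81*u^2 + 18*u + 1)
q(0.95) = 1.84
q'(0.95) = 1.01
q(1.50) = 2.88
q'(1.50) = 2.66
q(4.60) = 22.47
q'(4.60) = 9.84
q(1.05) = 1.96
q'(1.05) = 1.36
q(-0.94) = 0.66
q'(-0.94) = -3.67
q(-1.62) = 3.29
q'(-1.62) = -4.32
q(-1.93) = 4.71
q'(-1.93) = -4.89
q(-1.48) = 2.70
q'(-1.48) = -4.09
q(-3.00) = 11.12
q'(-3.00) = -7.11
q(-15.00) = 255.50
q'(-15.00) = -33.68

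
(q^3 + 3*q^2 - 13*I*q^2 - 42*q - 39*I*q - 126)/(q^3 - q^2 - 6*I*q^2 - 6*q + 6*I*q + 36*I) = (q^2 + q*(3 - 7*I) - 21*I)/(q^2 - q - 6)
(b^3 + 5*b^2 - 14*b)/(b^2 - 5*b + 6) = b*(b + 7)/(b - 3)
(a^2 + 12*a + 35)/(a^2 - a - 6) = (a^2 + 12*a + 35)/(a^2 - a - 6)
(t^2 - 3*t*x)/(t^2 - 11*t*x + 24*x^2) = t/(t - 8*x)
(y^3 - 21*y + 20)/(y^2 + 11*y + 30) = (y^2 - 5*y + 4)/(y + 6)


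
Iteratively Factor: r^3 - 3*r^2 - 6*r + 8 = (r - 4)*(r^2 + r - 2) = (r - 4)*(r - 1)*(r + 2)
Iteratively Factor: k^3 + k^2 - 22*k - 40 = (k + 4)*(k^2 - 3*k - 10) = (k - 5)*(k + 4)*(k + 2)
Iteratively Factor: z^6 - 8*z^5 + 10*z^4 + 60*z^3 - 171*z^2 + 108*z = (z)*(z^5 - 8*z^4 + 10*z^3 + 60*z^2 - 171*z + 108) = z*(z - 3)*(z^4 - 5*z^3 - 5*z^2 + 45*z - 36) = z*(z - 4)*(z - 3)*(z^3 - z^2 - 9*z + 9) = z*(z - 4)*(z - 3)*(z - 1)*(z^2 - 9) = z*(z - 4)*(z - 3)^2*(z - 1)*(z + 3)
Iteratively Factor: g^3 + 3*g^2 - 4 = (g - 1)*(g^2 + 4*g + 4) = (g - 1)*(g + 2)*(g + 2)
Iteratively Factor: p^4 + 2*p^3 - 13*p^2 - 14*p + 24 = (p - 1)*(p^3 + 3*p^2 - 10*p - 24) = (p - 1)*(p + 2)*(p^2 + p - 12) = (p - 3)*(p - 1)*(p + 2)*(p + 4)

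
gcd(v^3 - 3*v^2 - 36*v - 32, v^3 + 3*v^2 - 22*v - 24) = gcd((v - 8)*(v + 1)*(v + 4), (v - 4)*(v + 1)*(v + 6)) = v + 1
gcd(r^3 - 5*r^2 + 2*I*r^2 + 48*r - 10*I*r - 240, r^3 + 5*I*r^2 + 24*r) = r + 8*I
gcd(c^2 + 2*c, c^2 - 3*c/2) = c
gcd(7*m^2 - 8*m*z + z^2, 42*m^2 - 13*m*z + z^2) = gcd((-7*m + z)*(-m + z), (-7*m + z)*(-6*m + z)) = -7*m + z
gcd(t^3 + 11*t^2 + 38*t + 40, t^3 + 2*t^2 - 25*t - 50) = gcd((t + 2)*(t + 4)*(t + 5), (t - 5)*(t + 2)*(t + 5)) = t^2 + 7*t + 10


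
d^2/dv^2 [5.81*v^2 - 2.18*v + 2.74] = 11.6200000000000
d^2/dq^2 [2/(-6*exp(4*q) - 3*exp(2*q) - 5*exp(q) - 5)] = 2*(-2*(24*exp(3*q) + 6*exp(q) + 5)^2*exp(q) + (96*exp(3*q) + 12*exp(q) + 5)*(6*exp(4*q) + 3*exp(2*q) + 5*exp(q) + 5))*exp(q)/(6*exp(4*q) + 3*exp(2*q) + 5*exp(q) + 5)^3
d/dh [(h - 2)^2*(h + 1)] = 3*h*(h - 2)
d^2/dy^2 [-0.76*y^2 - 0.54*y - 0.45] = -1.52000000000000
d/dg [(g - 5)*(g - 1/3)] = 2*g - 16/3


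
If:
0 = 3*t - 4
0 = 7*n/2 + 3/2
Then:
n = -3/7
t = 4/3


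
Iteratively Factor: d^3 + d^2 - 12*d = (d + 4)*(d^2 - 3*d) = (d - 3)*(d + 4)*(d)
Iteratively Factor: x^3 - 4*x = (x + 2)*(x^2 - 2*x) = x*(x + 2)*(x - 2)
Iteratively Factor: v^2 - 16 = (v - 4)*(v + 4)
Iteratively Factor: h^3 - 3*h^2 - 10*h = (h)*(h^2 - 3*h - 10) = h*(h + 2)*(h - 5)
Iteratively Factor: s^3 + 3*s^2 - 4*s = (s - 1)*(s^2 + 4*s) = s*(s - 1)*(s + 4)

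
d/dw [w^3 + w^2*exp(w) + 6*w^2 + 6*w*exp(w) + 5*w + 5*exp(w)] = w^2*exp(w) + 3*w^2 + 8*w*exp(w) + 12*w + 11*exp(w) + 5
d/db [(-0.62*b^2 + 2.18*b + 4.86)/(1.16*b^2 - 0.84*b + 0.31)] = (-2.008*b^2 - 11.6596*b + 4.7582)/(1.3456*b^4 - 1.9488*b^3 + 1.4248*b^2 - 0.5208*b + 0.0961)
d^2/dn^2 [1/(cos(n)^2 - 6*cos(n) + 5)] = (-8*sin(n)^4 + 36*sin(n)^2 - 105*cos(n) + 9*cos(3*n) + 96)/(2*(cos(n) - 5)^3*(cos(n) - 1)^3)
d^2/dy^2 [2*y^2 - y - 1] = 4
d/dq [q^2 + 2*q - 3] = 2*q + 2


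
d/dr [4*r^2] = 8*r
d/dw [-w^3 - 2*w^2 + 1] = w*(-3*w - 4)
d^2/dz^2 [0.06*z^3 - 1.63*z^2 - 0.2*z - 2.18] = 0.36*z - 3.26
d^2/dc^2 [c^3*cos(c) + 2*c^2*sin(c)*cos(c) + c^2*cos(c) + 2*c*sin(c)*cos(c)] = -c^3*cos(c) - 6*c^2*sin(c) - 4*c^2*sin(2*c) - c^2*cos(c) - 4*c*sin(c) - 4*c*sin(2*c) + 6*c*cos(c) + 8*c*cos(2*c) + 2*sin(2*c) + 2*cos(c) + 4*cos(2*c)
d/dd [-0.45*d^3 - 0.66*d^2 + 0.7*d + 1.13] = -1.35*d^2 - 1.32*d + 0.7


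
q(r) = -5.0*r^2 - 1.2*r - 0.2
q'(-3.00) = 28.80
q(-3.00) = -41.60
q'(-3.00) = 28.80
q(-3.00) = -41.60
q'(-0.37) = 2.50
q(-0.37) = -0.44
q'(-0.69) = 5.70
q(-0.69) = -1.75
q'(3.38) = -35.00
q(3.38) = -61.38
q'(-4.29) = 41.70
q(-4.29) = -87.07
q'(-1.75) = 16.30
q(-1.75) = -13.41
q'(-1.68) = 15.60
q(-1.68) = -12.30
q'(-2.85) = 27.30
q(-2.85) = -37.39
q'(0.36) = -4.80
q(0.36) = -1.28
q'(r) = -10.0*r - 1.2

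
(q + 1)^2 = q^2 + 2*q + 1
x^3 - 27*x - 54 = (x - 6)*(x + 3)^2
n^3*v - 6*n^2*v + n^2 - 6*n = n*(n - 6)*(n*v + 1)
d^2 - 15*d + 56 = (d - 8)*(d - 7)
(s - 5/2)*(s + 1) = s^2 - 3*s/2 - 5/2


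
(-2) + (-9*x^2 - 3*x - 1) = -9*x^2 - 3*x - 3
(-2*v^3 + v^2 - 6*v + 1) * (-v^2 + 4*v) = 2*v^5 - 9*v^4 + 10*v^3 - 25*v^2 + 4*v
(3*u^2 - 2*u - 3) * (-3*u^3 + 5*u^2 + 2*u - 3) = -9*u^5 + 21*u^4 + 5*u^3 - 28*u^2 + 9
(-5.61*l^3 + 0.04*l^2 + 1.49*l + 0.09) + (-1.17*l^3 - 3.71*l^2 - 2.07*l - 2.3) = -6.78*l^3 - 3.67*l^2 - 0.58*l - 2.21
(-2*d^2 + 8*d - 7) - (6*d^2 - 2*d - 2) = -8*d^2 + 10*d - 5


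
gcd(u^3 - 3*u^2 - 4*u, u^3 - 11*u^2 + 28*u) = u^2 - 4*u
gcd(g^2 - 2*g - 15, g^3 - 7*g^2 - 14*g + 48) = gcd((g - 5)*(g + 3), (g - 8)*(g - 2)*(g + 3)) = g + 3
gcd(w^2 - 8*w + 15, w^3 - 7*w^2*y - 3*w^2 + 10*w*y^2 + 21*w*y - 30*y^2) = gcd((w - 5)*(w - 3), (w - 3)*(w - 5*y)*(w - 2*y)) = w - 3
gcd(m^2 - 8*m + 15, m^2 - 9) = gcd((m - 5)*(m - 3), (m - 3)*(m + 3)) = m - 3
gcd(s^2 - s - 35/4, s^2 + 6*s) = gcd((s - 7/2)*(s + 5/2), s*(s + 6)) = 1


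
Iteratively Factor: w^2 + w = (w + 1)*(w)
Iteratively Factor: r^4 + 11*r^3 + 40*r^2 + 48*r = (r + 4)*(r^3 + 7*r^2 + 12*r) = r*(r + 4)*(r^2 + 7*r + 12) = r*(r + 3)*(r + 4)*(r + 4)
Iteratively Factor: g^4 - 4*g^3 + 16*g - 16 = (g - 2)*(g^3 - 2*g^2 - 4*g + 8) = (g - 2)*(g + 2)*(g^2 - 4*g + 4) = (g - 2)^2*(g + 2)*(g - 2)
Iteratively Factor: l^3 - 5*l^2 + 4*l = (l - 1)*(l^2 - 4*l) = l*(l - 1)*(l - 4)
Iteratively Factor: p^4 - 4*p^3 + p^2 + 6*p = (p + 1)*(p^3 - 5*p^2 + 6*p) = p*(p + 1)*(p^2 - 5*p + 6) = p*(p - 3)*(p + 1)*(p - 2)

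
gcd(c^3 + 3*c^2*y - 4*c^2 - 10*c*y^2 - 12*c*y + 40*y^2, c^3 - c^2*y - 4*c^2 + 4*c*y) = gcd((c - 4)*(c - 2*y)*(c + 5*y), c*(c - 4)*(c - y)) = c - 4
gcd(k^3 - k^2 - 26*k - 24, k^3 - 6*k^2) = k - 6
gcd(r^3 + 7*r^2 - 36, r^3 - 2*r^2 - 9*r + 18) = r^2 + r - 6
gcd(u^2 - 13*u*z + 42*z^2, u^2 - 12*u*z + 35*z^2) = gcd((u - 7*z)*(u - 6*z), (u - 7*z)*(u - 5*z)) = -u + 7*z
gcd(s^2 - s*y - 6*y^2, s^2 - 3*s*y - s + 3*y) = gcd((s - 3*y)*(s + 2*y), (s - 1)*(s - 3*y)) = -s + 3*y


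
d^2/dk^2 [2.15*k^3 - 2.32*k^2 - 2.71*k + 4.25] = 12.9*k - 4.64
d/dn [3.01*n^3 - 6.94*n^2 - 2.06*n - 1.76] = 9.03*n^2 - 13.88*n - 2.06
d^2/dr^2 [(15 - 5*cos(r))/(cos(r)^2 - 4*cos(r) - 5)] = 5*(-9*sin(r)^4*cos(r) + 8*sin(r)^4 - 126*sin(r)^2 - 61*cos(r)/2 - 18*cos(3*r) + cos(5*r)/2 - 48)/(sin(r)^2 + 4*cos(r) + 4)^3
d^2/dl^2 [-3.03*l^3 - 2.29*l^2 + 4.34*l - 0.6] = -18.18*l - 4.58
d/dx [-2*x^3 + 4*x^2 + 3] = 2*x*(4 - 3*x)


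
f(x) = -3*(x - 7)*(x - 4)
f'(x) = 33 - 6*x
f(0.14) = -79.44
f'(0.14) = 32.16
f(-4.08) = -268.58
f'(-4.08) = 57.48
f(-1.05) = -121.96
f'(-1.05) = 39.30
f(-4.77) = -309.67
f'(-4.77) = 61.62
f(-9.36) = -655.71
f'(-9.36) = 89.16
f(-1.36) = -134.43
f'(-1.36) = 41.16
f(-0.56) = -103.42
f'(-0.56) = 36.36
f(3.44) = -5.98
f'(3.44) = 12.36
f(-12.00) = -912.00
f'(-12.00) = 105.00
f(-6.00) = -390.00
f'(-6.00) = 69.00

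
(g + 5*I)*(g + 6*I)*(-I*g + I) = -I*g^3 + 11*g^2 + I*g^2 - 11*g + 30*I*g - 30*I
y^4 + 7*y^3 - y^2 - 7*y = y*(y - 1)*(y + 1)*(y + 7)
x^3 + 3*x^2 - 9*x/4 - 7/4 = (x - 1)*(x + 1/2)*(x + 7/2)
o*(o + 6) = o^2 + 6*o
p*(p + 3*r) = p^2 + 3*p*r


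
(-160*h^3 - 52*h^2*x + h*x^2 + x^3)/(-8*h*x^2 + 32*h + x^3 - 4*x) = (20*h^2 + 9*h*x + x^2)/(x^2 - 4)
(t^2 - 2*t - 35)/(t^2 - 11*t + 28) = (t + 5)/(t - 4)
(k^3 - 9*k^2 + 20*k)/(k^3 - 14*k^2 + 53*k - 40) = k*(k - 4)/(k^2 - 9*k + 8)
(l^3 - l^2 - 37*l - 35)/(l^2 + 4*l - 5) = (l^2 - 6*l - 7)/(l - 1)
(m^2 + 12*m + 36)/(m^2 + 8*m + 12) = (m + 6)/(m + 2)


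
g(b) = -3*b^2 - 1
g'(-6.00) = 36.00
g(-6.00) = -109.00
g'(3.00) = -18.00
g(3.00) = -28.00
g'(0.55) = -3.30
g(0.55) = -1.91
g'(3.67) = -22.02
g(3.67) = -41.41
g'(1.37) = -8.22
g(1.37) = -6.63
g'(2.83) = -16.98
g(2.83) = -25.03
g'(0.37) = -2.22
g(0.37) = -1.41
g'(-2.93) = 17.58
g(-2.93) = -26.75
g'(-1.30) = 7.80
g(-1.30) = -6.07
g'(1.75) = -10.50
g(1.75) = -10.19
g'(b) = -6*b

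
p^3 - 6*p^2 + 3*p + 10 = (p - 5)*(p - 2)*(p + 1)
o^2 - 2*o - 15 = (o - 5)*(o + 3)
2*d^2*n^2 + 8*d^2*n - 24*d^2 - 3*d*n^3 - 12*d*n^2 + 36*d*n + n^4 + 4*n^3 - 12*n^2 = (-2*d + n)*(-d + n)*(n - 2)*(n + 6)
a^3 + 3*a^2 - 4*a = a*(a - 1)*(a + 4)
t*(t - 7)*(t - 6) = t^3 - 13*t^2 + 42*t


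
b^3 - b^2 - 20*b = b*(b - 5)*(b + 4)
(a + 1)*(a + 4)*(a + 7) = a^3 + 12*a^2 + 39*a + 28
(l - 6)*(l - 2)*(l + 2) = l^3 - 6*l^2 - 4*l + 24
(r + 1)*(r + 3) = r^2 + 4*r + 3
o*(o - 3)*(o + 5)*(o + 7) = o^4 + 9*o^3 - o^2 - 105*o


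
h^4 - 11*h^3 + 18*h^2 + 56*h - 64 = (h - 8)*(h - 4)*(h - 1)*(h + 2)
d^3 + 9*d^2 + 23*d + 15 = (d + 1)*(d + 3)*(d + 5)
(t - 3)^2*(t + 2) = t^3 - 4*t^2 - 3*t + 18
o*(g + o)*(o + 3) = g*o^2 + 3*g*o + o^3 + 3*o^2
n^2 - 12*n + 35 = (n - 7)*(n - 5)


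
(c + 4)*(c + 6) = c^2 + 10*c + 24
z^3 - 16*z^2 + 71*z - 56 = (z - 8)*(z - 7)*(z - 1)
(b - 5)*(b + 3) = b^2 - 2*b - 15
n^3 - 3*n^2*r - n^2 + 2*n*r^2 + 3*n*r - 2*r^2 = (n - 1)*(n - 2*r)*(n - r)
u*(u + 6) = u^2 + 6*u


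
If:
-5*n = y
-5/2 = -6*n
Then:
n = 5/12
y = -25/12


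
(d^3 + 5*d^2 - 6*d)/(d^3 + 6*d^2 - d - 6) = d/(d + 1)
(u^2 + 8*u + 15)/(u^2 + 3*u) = (u + 5)/u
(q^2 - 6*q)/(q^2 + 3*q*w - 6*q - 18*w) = q/(q + 3*w)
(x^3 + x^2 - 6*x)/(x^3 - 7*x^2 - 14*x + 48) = x/(x - 8)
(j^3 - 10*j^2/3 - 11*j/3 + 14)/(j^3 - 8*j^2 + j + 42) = (j - 7/3)/(j - 7)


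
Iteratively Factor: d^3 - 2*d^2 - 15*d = (d)*(d^2 - 2*d - 15) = d*(d - 5)*(d + 3)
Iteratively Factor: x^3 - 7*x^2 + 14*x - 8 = (x - 4)*(x^2 - 3*x + 2) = (x - 4)*(x - 1)*(x - 2)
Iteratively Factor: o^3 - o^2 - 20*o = (o)*(o^2 - o - 20) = o*(o + 4)*(o - 5)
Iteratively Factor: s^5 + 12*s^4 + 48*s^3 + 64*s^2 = (s + 4)*(s^4 + 8*s^3 + 16*s^2) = s*(s + 4)*(s^3 + 8*s^2 + 16*s) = s*(s + 4)^2*(s^2 + 4*s) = s*(s + 4)^3*(s)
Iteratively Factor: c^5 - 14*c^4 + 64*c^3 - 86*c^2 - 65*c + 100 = (c - 5)*(c^4 - 9*c^3 + 19*c^2 + 9*c - 20) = (c - 5)*(c + 1)*(c^3 - 10*c^2 + 29*c - 20) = (c - 5)*(c - 1)*(c + 1)*(c^2 - 9*c + 20) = (c - 5)^2*(c - 1)*(c + 1)*(c - 4)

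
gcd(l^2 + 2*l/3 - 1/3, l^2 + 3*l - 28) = 1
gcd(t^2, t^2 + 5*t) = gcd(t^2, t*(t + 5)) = t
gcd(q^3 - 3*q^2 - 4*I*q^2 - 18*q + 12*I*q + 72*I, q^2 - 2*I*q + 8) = q - 4*I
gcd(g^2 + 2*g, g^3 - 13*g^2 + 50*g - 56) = 1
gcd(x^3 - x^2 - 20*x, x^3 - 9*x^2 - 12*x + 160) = x^2 - x - 20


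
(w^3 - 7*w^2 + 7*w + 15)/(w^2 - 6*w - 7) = (w^2 - 8*w + 15)/(w - 7)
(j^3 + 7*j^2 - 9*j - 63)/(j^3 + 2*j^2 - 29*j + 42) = (j + 3)/(j - 2)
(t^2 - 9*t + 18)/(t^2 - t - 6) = (t - 6)/(t + 2)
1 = 1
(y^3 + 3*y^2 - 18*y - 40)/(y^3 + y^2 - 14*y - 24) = (y + 5)/(y + 3)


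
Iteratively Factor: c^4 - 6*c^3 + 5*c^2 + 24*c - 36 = (c + 2)*(c^3 - 8*c^2 + 21*c - 18) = (c - 3)*(c + 2)*(c^2 - 5*c + 6) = (c - 3)^2*(c + 2)*(c - 2)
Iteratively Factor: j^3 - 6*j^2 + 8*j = (j - 2)*(j^2 - 4*j) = j*(j - 2)*(j - 4)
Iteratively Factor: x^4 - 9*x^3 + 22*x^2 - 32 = (x + 1)*(x^3 - 10*x^2 + 32*x - 32) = (x - 4)*(x + 1)*(x^2 - 6*x + 8) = (x - 4)*(x - 2)*(x + 1)*(x - 4)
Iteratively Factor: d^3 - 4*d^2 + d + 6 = (d - 3)*(d^2 - d - 2) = (d - 3)*(d - 2)*(d + 1)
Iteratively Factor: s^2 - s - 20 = (s - 5)*(s + 4)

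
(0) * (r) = 0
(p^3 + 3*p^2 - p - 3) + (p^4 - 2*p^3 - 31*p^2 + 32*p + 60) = p^4 - p^3 - 28*p^2 + 31*p + 57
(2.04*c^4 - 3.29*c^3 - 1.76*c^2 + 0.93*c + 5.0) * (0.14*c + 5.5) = 0.2856*c^5 + 10.7594*c^4 - 18.3414*c^3 - 9.5498*c^2 + 5.815*c + 27.5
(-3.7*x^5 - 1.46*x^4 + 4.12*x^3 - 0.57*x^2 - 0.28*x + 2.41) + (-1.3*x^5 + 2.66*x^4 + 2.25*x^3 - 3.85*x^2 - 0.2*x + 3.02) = -5.0*x^5 + 1.2*x^4 + 6.37*x^3 - 4.42*x^2 - 0.48*x + 5.43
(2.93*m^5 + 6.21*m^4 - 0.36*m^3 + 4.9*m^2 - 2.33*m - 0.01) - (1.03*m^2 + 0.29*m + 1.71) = 2.93*m^5 + 6.21*m^4 - 0.36*m^3 + 3.87*m^2 - 2.62*m - 1.72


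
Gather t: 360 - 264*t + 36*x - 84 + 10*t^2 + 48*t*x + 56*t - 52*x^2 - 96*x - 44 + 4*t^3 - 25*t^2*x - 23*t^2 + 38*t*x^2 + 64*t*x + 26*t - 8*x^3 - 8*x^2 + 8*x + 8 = 4*t^3 + t^2*(-25*x - 13) + t*(38*x^2 + 112*x - 182) - 8*x^3 - 60*x^2 - 52*x + 240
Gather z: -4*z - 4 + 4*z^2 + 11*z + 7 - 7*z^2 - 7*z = 3 - 3*z^2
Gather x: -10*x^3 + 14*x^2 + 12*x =-10*x^3 + 14*x^2 + 12*x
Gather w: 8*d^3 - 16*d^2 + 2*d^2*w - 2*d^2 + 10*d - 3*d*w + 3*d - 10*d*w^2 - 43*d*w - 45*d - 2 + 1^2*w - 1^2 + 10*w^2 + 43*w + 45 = 8*d^3 - 18*d^2 - 32*d + w^2*(10 - 10*d) + w*(2*d^2 - 46*d + 44) + 42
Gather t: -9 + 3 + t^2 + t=t^2 + t - 6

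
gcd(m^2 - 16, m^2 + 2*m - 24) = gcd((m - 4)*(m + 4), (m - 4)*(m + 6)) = m - 4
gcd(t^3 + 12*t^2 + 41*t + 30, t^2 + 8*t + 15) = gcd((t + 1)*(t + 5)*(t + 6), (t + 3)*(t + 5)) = t + 5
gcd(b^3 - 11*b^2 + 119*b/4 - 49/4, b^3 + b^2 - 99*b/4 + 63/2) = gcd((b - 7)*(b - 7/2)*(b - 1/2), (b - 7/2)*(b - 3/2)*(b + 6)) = b - 7/2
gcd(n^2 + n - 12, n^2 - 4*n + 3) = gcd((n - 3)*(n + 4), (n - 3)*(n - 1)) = n - 3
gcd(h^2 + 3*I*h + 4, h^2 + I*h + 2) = h - I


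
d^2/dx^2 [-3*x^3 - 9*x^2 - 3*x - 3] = -18*x - 18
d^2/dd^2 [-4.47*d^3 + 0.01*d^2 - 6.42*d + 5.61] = 0.02 - 26.82*d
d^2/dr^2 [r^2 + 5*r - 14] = 2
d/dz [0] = 0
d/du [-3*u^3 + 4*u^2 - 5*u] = -9*u^2 + 8*u - 5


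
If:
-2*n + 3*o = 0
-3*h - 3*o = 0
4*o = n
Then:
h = 0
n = 0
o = 0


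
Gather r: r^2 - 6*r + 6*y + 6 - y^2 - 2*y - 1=r^2 - 6*r - y^2 + 4*y + 5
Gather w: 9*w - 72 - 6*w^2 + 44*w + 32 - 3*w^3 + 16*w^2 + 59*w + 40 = -3*w^3 + 10*w^2 + 112*w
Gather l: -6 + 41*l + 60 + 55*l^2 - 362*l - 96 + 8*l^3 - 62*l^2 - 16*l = 8*l^3 - 7*l^2 - 337*l - 42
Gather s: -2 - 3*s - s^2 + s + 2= -s^2 - 2*s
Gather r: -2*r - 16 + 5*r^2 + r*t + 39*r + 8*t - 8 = 5*r^2 + r*(t + 37) + 8*t - 24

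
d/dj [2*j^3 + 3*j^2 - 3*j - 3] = 6*j^2 + 6*j - 3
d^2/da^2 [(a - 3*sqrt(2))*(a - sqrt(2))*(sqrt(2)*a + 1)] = 6*sqrt(2)*a - 14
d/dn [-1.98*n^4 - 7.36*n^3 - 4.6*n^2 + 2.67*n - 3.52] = -7.92*n^3 - 22.08*n^2 - 9.2*n + 2.67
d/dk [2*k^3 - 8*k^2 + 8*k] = 6*k^2 - 16*k + 8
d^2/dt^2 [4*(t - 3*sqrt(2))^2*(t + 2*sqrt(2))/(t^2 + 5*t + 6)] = 8*(13*t^3 + 20*sqrt(2)*t^3 + 90*t^2 + 180*sqrt(2)*t^2 + 216*t + 540*sqrt(2)*t + 180 + 540*sqrt(2))/(t^6 + 15*t^5 + 93*t^4 + 305*t^3 + 558*t^2 + 540*t + 216)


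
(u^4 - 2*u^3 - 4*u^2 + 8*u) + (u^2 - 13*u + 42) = u^4 - 2*u^3 - 3*u^2 - 5*u + 42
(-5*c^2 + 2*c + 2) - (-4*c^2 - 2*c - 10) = -c^2 + 4*c + 12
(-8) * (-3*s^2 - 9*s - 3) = 24*s^2 + 72*s + 24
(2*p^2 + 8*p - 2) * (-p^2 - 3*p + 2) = -2*p^4 - 14*p^3 - 18*p^2 + 22*p - 4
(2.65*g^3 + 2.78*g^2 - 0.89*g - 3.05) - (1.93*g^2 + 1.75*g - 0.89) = 2.65*g^3 + 0.85*g^2 - 2.64*g - 2.16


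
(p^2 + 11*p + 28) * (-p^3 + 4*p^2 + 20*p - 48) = -p^5 - 7*p^4 + 36*p^3 + 284*p^2 + 32*p - 1344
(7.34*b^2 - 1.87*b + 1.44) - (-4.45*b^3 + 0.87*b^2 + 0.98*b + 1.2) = 4.45*b^3 + 6.47*b^2 - 2.85*b + 0.24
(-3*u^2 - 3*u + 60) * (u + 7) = -3*u^3 - 24*u^2 + 39*u + 420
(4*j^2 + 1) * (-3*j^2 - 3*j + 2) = -12*j^4 - 12*j^3 + 5*j^2 - 3*j + 2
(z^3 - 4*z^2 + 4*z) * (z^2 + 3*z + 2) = z^5 - z^4 - 6*z^3 + 4*z^2 + 8*z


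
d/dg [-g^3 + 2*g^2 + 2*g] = -3*g^2 + 4*g + 2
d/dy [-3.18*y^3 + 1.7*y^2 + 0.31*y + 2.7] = -9.54*y^2 + 3.4*y + 0.31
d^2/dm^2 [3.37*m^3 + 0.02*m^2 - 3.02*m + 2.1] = 20.22*m + 0.04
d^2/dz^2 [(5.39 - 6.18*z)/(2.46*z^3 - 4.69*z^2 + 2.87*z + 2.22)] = (-224.393328*z^5 + 819.22428*z^4 - 1179.5931*z^3 + 1344.683334*z^2 - 997.990854*z + 279.78349)/(14.886936*z^9 - 85.146012*z^8 + 214.435494*z^7 - 261.532081*z^6 + 96.496575*z^5 + 124.642707*z^4 - 119.279701*z^3 - 14.484834*z^2 + 42.433524*z + 10.941048)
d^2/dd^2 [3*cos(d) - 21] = -3*cos(d)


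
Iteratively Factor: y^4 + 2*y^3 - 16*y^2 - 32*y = (y - 4)*(y^3 + 6*y^2 + 8*y) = y*(y - 4)*(y^2 + 6*y + 8) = y*(y - 4)*(y + 2)*(y + 4)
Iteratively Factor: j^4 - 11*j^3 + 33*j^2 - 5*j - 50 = (j - 5)*(j^3 - 6*j^2 + 3*j + 10) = (j - 5)*(j - 2)*(j^2 - 4*j - 5) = (j - 5)^2*(j - 2)*(j + 1)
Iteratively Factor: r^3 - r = (r)*(r^2 - 1) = r*(r - 1)*(r + 1)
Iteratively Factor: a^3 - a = (a - 1)*(a^2 + a) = (a - 1)*(a + 1)*(a)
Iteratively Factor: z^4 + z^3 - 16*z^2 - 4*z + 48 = (z - 3)*(z^3 + 4*z^2 - 4*z - 16) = (z - 3)*(z + 4)*(z^2 - 4) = (z - 3)*(z - 2)*(z + 4)*(z + 2)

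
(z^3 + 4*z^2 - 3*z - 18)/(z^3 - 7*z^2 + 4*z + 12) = (z^2 + 6*z + 9)/(z^2 - 5*z - 6)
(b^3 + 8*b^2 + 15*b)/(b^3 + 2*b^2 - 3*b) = (b + 5)/(b - 1)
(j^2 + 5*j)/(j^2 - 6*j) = (j + 5)/(j - 6)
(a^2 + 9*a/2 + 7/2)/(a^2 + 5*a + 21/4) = 2*(a + 1)/(2*a + 3)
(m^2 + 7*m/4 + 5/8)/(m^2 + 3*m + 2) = (8*m^2 + 14*m + 5)/(8*(m^2 + 3*m + 2))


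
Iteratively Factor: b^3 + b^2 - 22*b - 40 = (b + 4)*(b^2 - 3*b - 10) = (b - 5)*(b + 4)*(b + 2)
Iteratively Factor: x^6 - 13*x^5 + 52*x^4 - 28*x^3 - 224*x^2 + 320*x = (x - 4)*(x^5 - 9*x^4 + 16*x^3 + 36*x^2 - 80*x) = x*(x - 4)*(x^4 - 9*x^3 + 16*x^2 + 36*x - 80) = x*(x - 4)*(x + 2)*(x^3 - 11*x^2 + 38*x - 40) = x*(x - 4)^2*(x + 2)*(x^2 - 7*x + 10) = x*(x - 5)*(x - 4)^2*(x + 2)*(x - 2)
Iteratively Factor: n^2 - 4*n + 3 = (n - 1)*(n - 3)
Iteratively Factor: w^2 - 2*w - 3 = (w + 1)*(w - 3)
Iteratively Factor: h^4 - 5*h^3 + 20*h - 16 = (h - 4)*(h^3 - h^2 - 4*h + 4) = (h - 4)*(h - 1)*(h^2 - 4) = (h - 4)*(h - 2)*(h - 1)*(h + 2)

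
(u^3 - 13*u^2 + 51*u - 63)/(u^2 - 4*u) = (u^3 - 13*u^2 + 51*u - 63)/(u*(u - 4))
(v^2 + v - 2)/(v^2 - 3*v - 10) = (v - 1)/(v - 5)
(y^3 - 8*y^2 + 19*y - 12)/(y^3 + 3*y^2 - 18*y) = (y^2 - 5*y + 4)/(y*(y + 6))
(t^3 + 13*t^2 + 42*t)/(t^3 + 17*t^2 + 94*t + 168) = t/(t + 4)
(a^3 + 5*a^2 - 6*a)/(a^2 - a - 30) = a*(-a^2 - 5*a + 6)/(-a^2 + a + 30)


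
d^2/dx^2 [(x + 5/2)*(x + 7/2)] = 2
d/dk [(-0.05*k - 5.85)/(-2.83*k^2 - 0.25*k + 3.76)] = (0.1415*k^2 + 0.0125*k - (0.05*k + 5.85)*(5.66*k + 0.25) - 0.188)/(2.83*k^2 + 0.25*k - 3.76)^2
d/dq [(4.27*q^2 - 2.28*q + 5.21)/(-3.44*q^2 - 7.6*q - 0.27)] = (-40.2952*q^2 + 33.539*q + 40.2116)/(11.8336*q^4 + 52.288*q^3 + 59.6176*q^2 + 4.104*q + 0.0729)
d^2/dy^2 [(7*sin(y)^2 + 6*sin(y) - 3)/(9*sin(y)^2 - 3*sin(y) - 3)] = (-75*sin(y)^5 - sin(y)^4 - 6*sin(y)^3 - 19*sin(y)^2 + 153*sin(y) - 22)/(3*(3*sin(y)^2 - sin(y) - 1)^3)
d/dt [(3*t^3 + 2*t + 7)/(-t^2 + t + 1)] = ((2*t - 1)*(3*t^3 + 2*t + 7) + (9*t^2 + 2)*(-t^2 + t + 1))/(-t^2 + t + 1)^2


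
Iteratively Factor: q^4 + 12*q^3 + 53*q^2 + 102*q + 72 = (q + 4)*(q^3 + 8*q^2 + 21*q + 18) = (q + 2)*(q + 4)*(q^2 + 6*q + 9) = (q + 2)*(q + 3)*(q + 4)*(q + 3)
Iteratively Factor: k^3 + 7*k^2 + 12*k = (k + 3)*(k^2 + 4*k) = (k + 3)*(k + 4)*(k)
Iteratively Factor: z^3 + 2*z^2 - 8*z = (z - 2)*(z^2 + 4*z) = (z - 2)*(z + 4)*(z)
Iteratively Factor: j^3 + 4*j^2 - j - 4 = (j + 1)*(j^2 + 3*j - 4) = (j - 1)*(j + 1)*(j + 4)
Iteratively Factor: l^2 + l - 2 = (l - 1)*(l + 2)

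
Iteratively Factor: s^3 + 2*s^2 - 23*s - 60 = (s - 5)*(s^2 + 7*s + 12) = (s - 5)*(s + 4)*(s + 3)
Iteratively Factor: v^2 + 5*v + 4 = (v + 1)*(v + 4)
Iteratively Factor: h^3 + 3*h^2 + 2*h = (h)*(h^2 + 3*h + 2) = h*(h + 1)*(h + 2)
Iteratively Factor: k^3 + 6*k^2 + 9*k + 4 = (k + 4)*(k^2 + 2*k + 1) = (k + 1)*(k + 4)*(k + 1)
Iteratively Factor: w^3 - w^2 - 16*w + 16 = (w + 4)*(w^2 - 5*w + 4) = (w - 1)*(w + 4)*(w - 4)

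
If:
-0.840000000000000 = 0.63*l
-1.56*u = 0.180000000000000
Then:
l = -1.33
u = -0.12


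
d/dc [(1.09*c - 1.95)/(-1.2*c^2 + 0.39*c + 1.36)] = (1.308*c^2 - 4.68*c + 2.2429)/(1.44*c^4 - 0.936*c^3 - 3.1119*c^2 + 1.0608*c + 1.8496)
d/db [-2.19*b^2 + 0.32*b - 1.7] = 0.32 - 4.38*b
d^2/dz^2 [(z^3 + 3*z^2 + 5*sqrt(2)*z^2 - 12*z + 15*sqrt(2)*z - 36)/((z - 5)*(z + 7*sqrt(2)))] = 16*(-2*sqrt(2)*z^3 + 7*z^3 - 66*z^2 + 105*sqrt(2)*z^2 - 252*sqrt(2)*z + 1380*z - 1026 + 2870*sqrt(2))/(z^6 - 15*z^5 + 21*sqrt(2)*z^5 - 315*sqrt(2)*z^4 + 369*z^4 - 4535*z^3 + 2261*sqrt(2)*z^3 - 12915*sqrt(2)*z^2 + 22050*z^2 - 36750*z + 51450*sqrt(2)*z - 85750*sqrt(2))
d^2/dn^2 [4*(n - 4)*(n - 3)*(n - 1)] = 24*n - 64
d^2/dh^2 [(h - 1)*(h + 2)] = 2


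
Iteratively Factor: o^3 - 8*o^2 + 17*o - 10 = (o - 2)*(o^2 - 6*o + 5) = (o - 2)*(o - 1)*(o - 5)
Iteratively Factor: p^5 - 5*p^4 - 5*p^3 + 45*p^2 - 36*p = (p - 4)*(p^4 - p^3 - 9*p^2 + 9*p) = (p - 4)*(p - 3)*(p^3 + 2*p^2 - 3*p) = (p - 4)*(p - 3)*(p - 1)*(p^2 + 3*p) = p*(p - 4)*(p - 3)*(p - 1)*(p + 3)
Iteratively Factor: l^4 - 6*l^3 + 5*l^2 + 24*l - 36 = (l - 2)*(l^3 - 4*l^2 - 3*l + 18) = (l - 2)*(l + 2)*(l^2 - 6*l + 9) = (l - 3)*(l - 2)*(l + 2)*(l - 3)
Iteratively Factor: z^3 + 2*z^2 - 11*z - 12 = (z - 3)*(z^2 + 5*z + 4) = (z - 3)*(z + 4)*(z + 1)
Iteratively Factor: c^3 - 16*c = (c - 4)*(c^2 + 4*c) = c*(c - 4)*(c + 4)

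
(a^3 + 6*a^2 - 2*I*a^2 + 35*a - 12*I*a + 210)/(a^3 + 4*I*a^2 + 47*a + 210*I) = (a + 6)/(a + 6*I)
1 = 1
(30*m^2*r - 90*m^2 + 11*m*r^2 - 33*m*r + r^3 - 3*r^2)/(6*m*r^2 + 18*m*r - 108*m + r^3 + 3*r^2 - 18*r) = (5*m + r)/(r + 6)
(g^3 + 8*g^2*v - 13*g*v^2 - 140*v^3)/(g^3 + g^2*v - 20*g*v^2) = (g + 7*v)/g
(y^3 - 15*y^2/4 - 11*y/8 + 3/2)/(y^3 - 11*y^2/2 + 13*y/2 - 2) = (y + 3/4)/(y - 1)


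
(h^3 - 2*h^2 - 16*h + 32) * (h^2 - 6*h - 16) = h^5 - 8*h^4 - 20*h^3 + 160*h^2 + 64*h - 512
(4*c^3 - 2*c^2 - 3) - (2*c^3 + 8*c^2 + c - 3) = 2*c^3 - 10*c^2 - c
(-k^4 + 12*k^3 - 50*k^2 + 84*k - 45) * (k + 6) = -k^5 + 6*k^4 + 22*k^3 - 216*k^2 + 459*k - 270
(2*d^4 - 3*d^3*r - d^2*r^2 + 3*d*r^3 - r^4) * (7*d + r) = 14*d^5 - 19*d^4*r - 10*d^3*r^2 + 20*d^2*r^3 - 4*d*r^4 - r^5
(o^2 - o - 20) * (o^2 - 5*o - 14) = o^4 - 6*o^3 - 29*o^2 + 114*o + 280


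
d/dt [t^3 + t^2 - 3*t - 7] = 3*t^2 + 2*t - 3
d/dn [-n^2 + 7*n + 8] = 7 - 2*n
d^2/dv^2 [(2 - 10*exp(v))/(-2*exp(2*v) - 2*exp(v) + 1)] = (40*exp(4*v) - 72*exp(3*v) + 96*exp(2*v) - 4*exp(v) + 6)*exp(v)/(8*exp(6*v) + 24*exp(5*v) + 12*exp(4*v) - 16*exp(3*v) - 6*exp(2*v) + 6*exp(v) - 1)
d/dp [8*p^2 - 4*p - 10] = 16*p - 4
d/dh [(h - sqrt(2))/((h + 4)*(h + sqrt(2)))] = ((-h + sqrt(2))*(h + 4) + (-h + sqrt(2))*(h + sqrt(2)) + (h + 4)*(h + sqrt(2)))/((h + 4)^2*(h + sqrt(2))^2)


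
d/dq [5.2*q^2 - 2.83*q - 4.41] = 10.4*q - 2.83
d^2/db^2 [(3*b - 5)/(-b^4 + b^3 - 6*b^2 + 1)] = 2*(-b^2*(3*b - 5)*(4*b^2 - 3*b + 12)^2 + 3*(4*b^3 - 3*b^2 + 12*b + (3*b - 5)*(2*b^2 - b + 2))*(b^4 - b^3 + 6*b^2 - 1))/(b^4 - b^3 + 6*b^2 - 1)^3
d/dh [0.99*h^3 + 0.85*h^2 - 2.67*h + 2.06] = 2.97*h^2 + 1.7*h - 2.67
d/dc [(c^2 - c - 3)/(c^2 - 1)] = (c^2 + 4*c + 1)/(c^4 - 2*c^2 + 1)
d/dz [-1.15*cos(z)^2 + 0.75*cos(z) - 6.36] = (2.3*cos(z) - 0.75)*sin(z)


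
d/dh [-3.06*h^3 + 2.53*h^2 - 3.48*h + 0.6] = -9.18*h^2 + 5.06*h - 3.48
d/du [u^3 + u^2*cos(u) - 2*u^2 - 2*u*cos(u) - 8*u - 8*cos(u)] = -u^2*sin(u) + 3*u^2 + 2*sqrt(2)*u*sin(u + pi/4) - 4*u + 8*sin(u) - 2*cos(u) - 8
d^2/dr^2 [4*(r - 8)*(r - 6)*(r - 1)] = 24*r - 120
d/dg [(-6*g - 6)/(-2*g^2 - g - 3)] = 6*(2*g^2 + g - (g + 1)*(4*g + 1) + 3)/(2*g^2 + g + 3)^2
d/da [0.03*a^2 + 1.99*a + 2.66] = 0.06*a + 1.99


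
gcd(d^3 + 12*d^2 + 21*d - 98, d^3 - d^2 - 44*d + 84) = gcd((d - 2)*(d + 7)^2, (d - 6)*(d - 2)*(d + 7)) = d^2 + 5*d - 14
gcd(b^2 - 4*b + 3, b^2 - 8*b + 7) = b - 1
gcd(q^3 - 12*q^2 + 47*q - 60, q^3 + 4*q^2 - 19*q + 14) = 1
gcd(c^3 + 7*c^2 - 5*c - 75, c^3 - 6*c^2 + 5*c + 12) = c - 3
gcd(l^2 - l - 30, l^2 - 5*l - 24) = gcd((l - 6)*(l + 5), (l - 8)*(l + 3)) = 1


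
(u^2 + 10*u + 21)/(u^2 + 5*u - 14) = (u + 3)/(u - 2)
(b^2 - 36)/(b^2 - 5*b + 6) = (b^2 - 36)/(b^2 - 5*b + 6)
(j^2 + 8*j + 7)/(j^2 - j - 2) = (j + 7)/(j - 2)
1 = 1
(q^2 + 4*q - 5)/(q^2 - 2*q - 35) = (q - 1)/(q - 7)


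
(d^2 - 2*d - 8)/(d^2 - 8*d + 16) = (d + 2)/(d - 4)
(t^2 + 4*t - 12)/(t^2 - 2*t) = (t + 6)/t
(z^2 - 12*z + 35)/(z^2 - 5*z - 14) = (z - 5)/(z + 2)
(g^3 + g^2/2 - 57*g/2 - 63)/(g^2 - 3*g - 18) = g + 7/2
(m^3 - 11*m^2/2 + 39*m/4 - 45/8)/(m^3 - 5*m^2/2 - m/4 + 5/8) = (4*m^2 - 12*m + 9)/(4*m^2 - 1)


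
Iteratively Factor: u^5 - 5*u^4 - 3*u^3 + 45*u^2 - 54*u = (u + 3)*(u^4 - 8*u^3 + 21*u^2 - 18*u) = (u - 3)*(u + 3)*(u^3 - 5*u^2 + 6*u) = (u - 3)*(u - 2)*(u + 3)*(u^2 - 3*u) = u*(u - 3)*(u - 2)*(u + 3)*(u - 3)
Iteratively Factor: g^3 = (g)*(g^2) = g^2*(g)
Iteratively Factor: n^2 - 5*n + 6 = (n - 3)*(n - 2)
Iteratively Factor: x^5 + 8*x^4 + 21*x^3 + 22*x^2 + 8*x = (x)*(x^4 + 8*x^3 + 21*x^2 + 22*x + 8) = x*(x + 1)*(x^3 + 7*x^2 + 14*x + 8) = x*(x + 1)*(x + 2)*(x^2 + 5*x + 4) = x*(x + 1)*(x + 2)*(x + 4)*(x + 1)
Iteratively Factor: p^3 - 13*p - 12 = (p - 4)*(p^2 + 4*p + 3) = (p - 4)*(p + 3)*(p + 1)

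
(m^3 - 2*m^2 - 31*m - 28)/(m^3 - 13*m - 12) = (m^2 - 3*m - 28)/(m^2 - m - 12)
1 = 1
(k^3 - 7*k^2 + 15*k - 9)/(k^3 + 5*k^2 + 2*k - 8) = (k^2 - 6*k + 9)/(k^2 + 6*k + 8)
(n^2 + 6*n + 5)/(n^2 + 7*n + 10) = (n + 1)/(n + 2)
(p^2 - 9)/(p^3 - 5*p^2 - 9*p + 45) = 1/(p - 5)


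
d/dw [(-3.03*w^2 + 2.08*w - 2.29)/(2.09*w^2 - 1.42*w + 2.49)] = (-0.0446000000000026*w^2 - 5.5172*w + 1.9274)/(4.3681*w^4 - 5.9356*w^3 + 12.4246*w^2 - 7.0716*w + 6.2001)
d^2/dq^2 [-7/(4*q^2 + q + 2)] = 14*(16*q^2 + 4*q - (8*q + 1)^2 + 8)/(4*q^2 + q + 2)^3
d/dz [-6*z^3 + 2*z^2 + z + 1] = -18*z^2 + 4*z + 1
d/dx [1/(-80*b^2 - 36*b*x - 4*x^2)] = (9*b + 2*x)/(4*(20*b^2 + 9*b*x + x^2)^2)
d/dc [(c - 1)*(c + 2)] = 2*c + 1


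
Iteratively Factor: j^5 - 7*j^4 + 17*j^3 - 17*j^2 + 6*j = (j - 1)*(j^4 - 6*j^3 + 11*j^2 - 6*j) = (j - 1)^2*(j^3 - 5*j^2 + 6*j) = (j - 3)*(j - 1)^2*(j^2 - 2*j) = (j - 3)*(j - 2)*(j - 1)^2*(j)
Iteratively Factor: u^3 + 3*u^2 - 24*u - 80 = (u + 4)*(u^2 - u - 20) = (u + 4)^2*(u - 5)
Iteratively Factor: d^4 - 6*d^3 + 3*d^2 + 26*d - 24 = (d - 3)*(d^3 - 3*d^2 - 6*d + 8) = (d - 4)*(d - 3)*(d^2 + d - 2) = (d - 4)*(d - 3)*(d - 1)*(d + 2)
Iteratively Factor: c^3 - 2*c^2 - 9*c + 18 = (c - 2)*(c^2 - 9) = (c - 2)*(c + 3)*(c - 3)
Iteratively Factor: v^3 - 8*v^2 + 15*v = (v - 3)*(v^2 - 5*v) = (v - 5)*(v - 3)*(v)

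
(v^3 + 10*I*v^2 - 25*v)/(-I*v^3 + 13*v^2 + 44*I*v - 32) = v*(-v^2 - 10*I*v + 25)/(I*v^3 - 13*v^2 - 44*I*v + 32)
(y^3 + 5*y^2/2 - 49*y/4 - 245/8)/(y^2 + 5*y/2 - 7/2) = (y^2 - y - 35/4)/(y - 1)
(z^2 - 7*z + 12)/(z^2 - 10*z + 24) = (z - 3)/(z - 6)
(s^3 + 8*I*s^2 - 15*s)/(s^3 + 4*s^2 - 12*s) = (s^2 + 8*I*s - 15)/(s^2 + 4*s - 12)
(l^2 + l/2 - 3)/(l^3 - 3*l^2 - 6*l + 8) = (l - 3/2)/(l^2 - 5*l + 4)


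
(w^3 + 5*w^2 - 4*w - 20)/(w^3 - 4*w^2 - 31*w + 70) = (w + 2)/(w - 7)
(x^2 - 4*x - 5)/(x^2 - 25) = (x + 1)/(x + 5)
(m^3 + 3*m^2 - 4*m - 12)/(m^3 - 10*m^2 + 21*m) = (m^3 + 3*m^2 - 4*m - 12)/(m*(m^2 - 10*m + 21))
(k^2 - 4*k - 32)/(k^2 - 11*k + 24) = (k + 4)/(k - 3)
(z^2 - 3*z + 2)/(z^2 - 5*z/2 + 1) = 2*(z - 1)/(2*z - 1)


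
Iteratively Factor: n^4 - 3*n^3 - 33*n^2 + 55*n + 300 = (n + 3)*(n^3 - 6*n^2 - 15*n + 100) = (n - 5)*(n + 3)*(n^2 - n - 20) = (n - 5)*(n + 3)*(n + 4)*(n - 5)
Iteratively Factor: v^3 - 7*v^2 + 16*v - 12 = (v - 3)*(v^2 - 4*v + 4) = (v - 3)*(v - 2)*(v - 2)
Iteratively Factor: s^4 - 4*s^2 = (s - 2)*(s^3 + 2*s^2) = (s - 2)*(s + 2)*(s^2) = s*(s - 2)*(s + 2)*(s)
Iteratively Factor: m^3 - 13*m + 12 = (m - 3)*(m^2 + 3*m - 4) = (m - 3)*(m - 1)*(m + 4)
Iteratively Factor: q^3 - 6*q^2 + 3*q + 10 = (q - 5)*(q^2 - q - 2) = (q - 5)*(q - 2)*(q + 1)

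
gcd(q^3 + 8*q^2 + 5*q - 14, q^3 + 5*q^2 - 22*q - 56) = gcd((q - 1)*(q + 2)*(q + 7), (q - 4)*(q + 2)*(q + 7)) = q^2 + 9*q + 14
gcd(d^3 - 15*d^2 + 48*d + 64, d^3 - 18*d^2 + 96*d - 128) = d^2 - 16*d + 64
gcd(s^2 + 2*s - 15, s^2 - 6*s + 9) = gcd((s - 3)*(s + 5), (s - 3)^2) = s - 3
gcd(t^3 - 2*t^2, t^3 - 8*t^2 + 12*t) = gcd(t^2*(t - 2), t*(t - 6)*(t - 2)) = t^2 - 2*t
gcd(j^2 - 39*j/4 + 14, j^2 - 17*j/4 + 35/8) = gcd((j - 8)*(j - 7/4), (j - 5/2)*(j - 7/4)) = j - 7/4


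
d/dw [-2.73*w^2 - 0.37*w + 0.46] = -5.46*w - 0.37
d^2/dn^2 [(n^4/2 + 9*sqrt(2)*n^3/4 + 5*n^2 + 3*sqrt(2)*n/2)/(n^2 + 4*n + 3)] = (2*n^6 + 24*n^5 + 114*n^4 + 112*n^3 + 123*sqrt(2)*n^3 - 72*n^2 + 324*sqrt(2)*n^2 + 189*sqrt(2)*n - 72*sqrt(2) + 180)/(2*(n^6 + 12*n^5 + 57*n^4 + 136*n^3 + 171*n^2 + 108*n + 27))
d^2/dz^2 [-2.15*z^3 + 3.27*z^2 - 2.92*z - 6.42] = 6.54 - 12.9*z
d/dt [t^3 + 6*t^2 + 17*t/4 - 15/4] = 3*t^2 + 12*t + 17/4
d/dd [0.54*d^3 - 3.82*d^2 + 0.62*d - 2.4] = 1.62*d^2 - 7.64*d + 0.62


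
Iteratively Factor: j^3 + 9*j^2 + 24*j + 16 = (j + 4)*(j^2 + 5*j + 4) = (j + 1)*(j + 4)*(j + 4)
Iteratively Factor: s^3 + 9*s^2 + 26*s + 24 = (s + 4)*(s^2 + 5*s + 6) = (s + 3)*(s + 4)*(s + 2)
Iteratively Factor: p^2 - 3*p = (p)*(p - 3)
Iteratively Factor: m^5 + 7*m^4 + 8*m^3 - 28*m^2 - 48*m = (m - 2)*(m^4 + 9*m^3 + 26*m^2 + 24*m) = (m - 2)*(m + 3)*(m^3 + 6*m^2 + 8*m) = (m - 2)*(m + 3)*(m + 4)*(m^2 + 2*m) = m*(m - 2)*(m + 3)*(m + 4)*(m + 2)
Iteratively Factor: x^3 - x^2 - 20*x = (x - 5)*(x^2 + 4*x) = x*(x - 5)*(x + 4)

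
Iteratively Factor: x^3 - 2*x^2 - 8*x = (x + 2)*(x^2 - 4*x) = x*(x + 2)*(x - 4)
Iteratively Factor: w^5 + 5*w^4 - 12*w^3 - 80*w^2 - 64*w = (w + 1)*(w^4 + 4*w^3 - 16*w^2 - 64*w) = (w + 1)*(w + 4)*(w^3 - 16*w) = w*(w + 1)*(w + 4)*(w^2 - 16) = w*(w + 1)*(w + 4)^2*(w - 4)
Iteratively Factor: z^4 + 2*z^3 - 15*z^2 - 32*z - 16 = (z - 4)*(z^3 + 6*z^2 + 9*z + 4) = (z - 4)*(z + 1)*(z^2 + 5*z + 4) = (z - 4)*(z + 1)*(z + 4)*(z + 1)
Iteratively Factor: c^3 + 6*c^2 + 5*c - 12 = (c + 4)*(c^2 + 2*c - 3) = (c + 3)*(c + 4)*(c - 1)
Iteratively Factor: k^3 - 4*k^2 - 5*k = (k)*(k^2 - 4*k - 5) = k*(k + 1)*(k - 5)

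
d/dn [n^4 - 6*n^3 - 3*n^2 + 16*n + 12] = 4*n^3 - 18*n^2 - 6*n + 16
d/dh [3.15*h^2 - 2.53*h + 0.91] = 6.3*h - 2.53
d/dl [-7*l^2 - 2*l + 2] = -14*l - 2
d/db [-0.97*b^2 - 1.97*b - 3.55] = -1.94*b - 1.97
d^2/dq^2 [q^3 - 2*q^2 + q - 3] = 6*q - 4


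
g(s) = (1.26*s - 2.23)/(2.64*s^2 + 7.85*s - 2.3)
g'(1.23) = 0.19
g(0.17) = 2.27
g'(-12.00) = -0.01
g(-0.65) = 0.48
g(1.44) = -0.03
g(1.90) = 0.01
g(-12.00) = -0.06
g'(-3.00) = -11.60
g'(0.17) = 20.88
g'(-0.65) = 0.14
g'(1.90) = 0.05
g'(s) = (-5.28*s - 7.85)*(1.26*s - 2.23)/(2.64*s^2 + 7.85*s - 2.3)^2 + 1.26/(2.64*s^2 + 7.85*s - 2.3)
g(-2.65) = 1.22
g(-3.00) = 2.88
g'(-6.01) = -0.08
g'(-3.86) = -1.77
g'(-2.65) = -1.92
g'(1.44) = 0.12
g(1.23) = -0.06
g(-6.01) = -0.21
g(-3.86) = -1.05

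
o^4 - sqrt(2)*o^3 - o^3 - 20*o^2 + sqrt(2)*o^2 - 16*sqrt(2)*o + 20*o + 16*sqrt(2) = (o - 1)*(o - 4*sqrt(2))*(o + sqrt(2))*(o + 2*sqrt(2))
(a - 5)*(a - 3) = a^2 - 8*a + 15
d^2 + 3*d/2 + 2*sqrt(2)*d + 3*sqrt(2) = (d + 3/2)*(d + 2*sqrt(2))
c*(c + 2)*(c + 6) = c^3 + 8*c^2 + 12*c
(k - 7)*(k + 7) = k^2 - 49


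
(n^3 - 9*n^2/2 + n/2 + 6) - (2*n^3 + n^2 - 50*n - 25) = -n^3 - 11*n^2/2 + 101*n/2 + 31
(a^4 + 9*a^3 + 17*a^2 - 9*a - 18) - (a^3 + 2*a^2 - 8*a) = a^4 + 8*a^3 + 15*a^2 - a - 18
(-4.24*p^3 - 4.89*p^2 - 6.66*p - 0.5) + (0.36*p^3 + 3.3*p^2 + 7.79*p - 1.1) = -3.88*p^3 - 1.59*p^2 + 1.13*p - 1.6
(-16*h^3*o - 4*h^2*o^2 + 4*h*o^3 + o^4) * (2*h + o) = -32*h^4*o - 24*h^3*o^2 + 4*h^2*o^3 + 6*h*o^4 + o^5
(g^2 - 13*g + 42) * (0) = 0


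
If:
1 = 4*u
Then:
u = 1/4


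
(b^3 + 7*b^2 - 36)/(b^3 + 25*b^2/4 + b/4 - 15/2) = 4*(b^2 + b - 6)/(4*b^2 + b - 5)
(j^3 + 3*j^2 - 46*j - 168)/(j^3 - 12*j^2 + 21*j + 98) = (j^2 + 10*j + 24)/(j^2 - 5*j - 14)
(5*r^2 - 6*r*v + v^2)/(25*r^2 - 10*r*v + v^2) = (r - v)/(5*r - v)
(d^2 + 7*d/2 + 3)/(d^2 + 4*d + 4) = (d + 3/2)/(d + 2)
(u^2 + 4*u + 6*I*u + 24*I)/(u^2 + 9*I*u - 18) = (u + 4)/(u + 3*I)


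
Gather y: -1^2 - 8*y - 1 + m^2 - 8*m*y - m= m^2 - m + y*(-8*m - 8) - 2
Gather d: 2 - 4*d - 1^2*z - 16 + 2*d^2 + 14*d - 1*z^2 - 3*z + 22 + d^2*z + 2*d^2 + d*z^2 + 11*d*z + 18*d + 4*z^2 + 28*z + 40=d^2*(z + 4) + d*(z^2 + 11*z + 28) + 3*z^2 + 24*z + 48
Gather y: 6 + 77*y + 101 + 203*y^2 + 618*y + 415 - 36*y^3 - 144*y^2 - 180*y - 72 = -36*y^3 + 59*y^2 + 515*y + 450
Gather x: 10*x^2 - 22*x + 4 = 10*x^2 - 22*x + 4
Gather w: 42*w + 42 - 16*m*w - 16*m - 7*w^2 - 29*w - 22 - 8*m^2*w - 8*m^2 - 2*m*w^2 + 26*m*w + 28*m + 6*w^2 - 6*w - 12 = -8*m^2 + 12*m + w^2*(-2*m - 1) + w*(-8*m^2 + 10*m + 7) + 8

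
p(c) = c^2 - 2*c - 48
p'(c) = 2*c - 2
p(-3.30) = -30.51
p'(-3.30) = -8.60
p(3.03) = -44.88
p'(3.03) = 4.06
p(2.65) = -46.28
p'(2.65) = 3.30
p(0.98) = -49.00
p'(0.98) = -0.04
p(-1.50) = -42.75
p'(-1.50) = -5.00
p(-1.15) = -44.38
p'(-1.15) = -4.30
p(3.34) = -43.52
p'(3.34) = 4.68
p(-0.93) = -45.28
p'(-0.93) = -3.86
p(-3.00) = -33.00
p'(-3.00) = -8.00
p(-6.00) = 0.00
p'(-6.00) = -14.00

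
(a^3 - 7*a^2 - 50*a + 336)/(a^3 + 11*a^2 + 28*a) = (a^2 - 14*a + 48)/(a*(a + 4))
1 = 1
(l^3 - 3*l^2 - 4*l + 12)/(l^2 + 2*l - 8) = (l^2 - l - 6)/(l + 4)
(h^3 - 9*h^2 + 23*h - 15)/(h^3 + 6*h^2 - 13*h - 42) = (h^2 - 6*h + 5)/(h^2 + 9*h + 14)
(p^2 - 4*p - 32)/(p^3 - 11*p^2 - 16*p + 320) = (p + 4)/(p^2 - 3*p - 40)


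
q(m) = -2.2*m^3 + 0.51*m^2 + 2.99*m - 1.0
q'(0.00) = 2.99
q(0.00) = -1.00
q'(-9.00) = -540.79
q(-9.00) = 1617.20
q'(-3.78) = -95.17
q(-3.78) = 113.81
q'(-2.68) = -47.15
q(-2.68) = 37.00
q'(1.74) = -15.22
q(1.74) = -5.84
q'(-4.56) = -138.90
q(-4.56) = 204.57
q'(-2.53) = -41.84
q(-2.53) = 30.33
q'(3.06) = -55.69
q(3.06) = -50.11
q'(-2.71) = -48.25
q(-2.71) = 38.43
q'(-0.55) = 0.43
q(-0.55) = -2.12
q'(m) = -6.6*m^2 + 1.02*m + 2.99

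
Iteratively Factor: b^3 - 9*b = (b + 3)*(b^2 - 3*b) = b*(b + 3)*(b - 3)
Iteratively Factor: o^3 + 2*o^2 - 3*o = (o)*(o^2 + 2*o - 3) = o*(o + 3)*(o - 1)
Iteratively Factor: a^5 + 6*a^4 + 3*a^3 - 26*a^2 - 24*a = (a - 2)*(a^4 + 8*a^3 + 19*a^2 + 12*a) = (a - 2)*(a + 1)*(a^3 + 7*a^2 + 12*a) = (a - 2)*(a + 1)*(a + 3)*(a^2 + 4*a) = (a - 2)*(a + 1)*(a + 3)*(a + 4)*(a)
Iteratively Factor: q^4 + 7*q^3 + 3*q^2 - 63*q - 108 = (q - 3)*(q^3 + 10*q^2 + 33*q + 36) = (q - 3)*(q + 3)*(q^2 + 7*q + 12) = (q - 3)*(q + 3)^2*(q + 4)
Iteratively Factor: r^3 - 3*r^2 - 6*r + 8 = (r - 4)*(r^2 + r - 2) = (r - 4)*(r + 2)*(r - 1)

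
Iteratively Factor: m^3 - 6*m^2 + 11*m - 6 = (m - 2)*(m^2 - 4*m + 3) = (m - 3)*(m - 2)*(m - 1)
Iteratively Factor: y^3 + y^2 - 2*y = (y + 2)*(y^2 - y) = y*(y + 2)*(y - 1)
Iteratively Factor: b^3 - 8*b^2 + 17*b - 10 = (b - 5)*(b^2 - 3*b + 2) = (b - 5)*(b - 1)*(b - 2)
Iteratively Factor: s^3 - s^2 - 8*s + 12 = (s - 2)*(s^2 + s - 6) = (s - 2)^2*(s + 3)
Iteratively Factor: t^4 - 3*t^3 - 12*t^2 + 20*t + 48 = (t + 2)*(t^3 - 5*t^2 - 2*t + 24) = (t - 4)*(t + 2)*(t^2 - t - 6) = (t - 4)*(t - 3)*(t + 2)*(t + 2)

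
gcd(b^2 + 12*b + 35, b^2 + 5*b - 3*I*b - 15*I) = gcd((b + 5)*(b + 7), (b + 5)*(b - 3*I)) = b + 5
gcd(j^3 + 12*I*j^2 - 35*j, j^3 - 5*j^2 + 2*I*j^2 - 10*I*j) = j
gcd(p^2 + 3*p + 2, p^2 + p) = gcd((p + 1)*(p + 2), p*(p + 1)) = p + 1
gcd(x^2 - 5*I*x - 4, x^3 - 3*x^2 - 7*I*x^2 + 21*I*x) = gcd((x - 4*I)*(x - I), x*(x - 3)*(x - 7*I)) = 1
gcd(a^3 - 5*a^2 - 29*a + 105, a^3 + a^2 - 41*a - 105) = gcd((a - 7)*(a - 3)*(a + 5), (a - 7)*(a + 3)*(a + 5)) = a^2 - 2*a - 35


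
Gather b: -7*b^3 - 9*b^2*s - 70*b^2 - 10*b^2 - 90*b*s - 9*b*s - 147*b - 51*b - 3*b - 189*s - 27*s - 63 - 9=-7*b^3 + b^2*(-9*s - 80) + b*(-99*s - 201) - 216*s - 72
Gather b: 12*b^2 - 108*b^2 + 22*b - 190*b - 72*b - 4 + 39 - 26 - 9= -96*b^2 - 240*b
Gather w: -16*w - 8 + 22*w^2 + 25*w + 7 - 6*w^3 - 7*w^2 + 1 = -6*w^3 + 15*w^2 + 9*w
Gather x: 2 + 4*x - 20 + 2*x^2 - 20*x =2*x^2 - 16*x - 18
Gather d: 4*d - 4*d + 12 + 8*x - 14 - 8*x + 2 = 0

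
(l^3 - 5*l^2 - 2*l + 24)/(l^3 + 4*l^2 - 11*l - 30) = (l - 4)/(l + 5)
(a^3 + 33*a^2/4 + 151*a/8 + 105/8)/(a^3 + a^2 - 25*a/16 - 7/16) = 2*(2*a^2 + 13*a + 15)/(4*a^2 - 3*a - 1)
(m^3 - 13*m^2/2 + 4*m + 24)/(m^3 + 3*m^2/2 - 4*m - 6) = (m^2 - 8*m + 16)/(m^2 - 4)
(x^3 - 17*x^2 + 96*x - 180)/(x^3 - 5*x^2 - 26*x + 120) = (x^2 - 11*x + 30)/(x^2 + x - 20)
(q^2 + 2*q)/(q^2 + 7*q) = (q + 2)/(q + 7)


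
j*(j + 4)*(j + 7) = j^3 + 11*j^2 + 28*j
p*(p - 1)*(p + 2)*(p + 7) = p^4 + 8*p^3 + 5*p^2 - 14*p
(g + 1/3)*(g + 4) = g^2 + 13*g/3 + 4/3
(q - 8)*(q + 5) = q^2 - 3*q - 40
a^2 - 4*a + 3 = (a - 3)*(a - 1)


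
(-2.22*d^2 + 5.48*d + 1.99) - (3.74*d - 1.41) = -2.22*d^2 + 1.74*d + 3.4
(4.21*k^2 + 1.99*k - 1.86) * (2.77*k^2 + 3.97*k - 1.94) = 11.6617*k^4 + 22.226*k^3 - 5.4193*k^2 - 11.2448*k + 3.6084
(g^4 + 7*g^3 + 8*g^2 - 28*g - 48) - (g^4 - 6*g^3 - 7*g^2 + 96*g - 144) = 13*g^3 + 15*g^2 - 124*g + 96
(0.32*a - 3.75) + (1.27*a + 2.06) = 1.59*a - 1.69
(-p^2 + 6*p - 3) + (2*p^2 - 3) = p^2 + 6*p - 6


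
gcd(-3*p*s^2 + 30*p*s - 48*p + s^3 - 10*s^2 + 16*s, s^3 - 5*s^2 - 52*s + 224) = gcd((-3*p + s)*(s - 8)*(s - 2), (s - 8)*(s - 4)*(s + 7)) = s - 8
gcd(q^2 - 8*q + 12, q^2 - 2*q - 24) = q - 6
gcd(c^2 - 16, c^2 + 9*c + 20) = c + 4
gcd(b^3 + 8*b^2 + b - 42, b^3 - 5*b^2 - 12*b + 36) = b^2 + b - 6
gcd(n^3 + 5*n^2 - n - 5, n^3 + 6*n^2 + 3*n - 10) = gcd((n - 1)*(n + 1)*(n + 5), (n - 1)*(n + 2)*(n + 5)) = n^2 + 4*n - 5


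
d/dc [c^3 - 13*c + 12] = 3*c^2 - 13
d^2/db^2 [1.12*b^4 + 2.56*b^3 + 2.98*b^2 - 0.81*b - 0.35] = 13.44*b^2 + 15.36*b + 5.96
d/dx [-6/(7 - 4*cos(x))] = 24*sin(x)/(4*cos(x) - 7)^2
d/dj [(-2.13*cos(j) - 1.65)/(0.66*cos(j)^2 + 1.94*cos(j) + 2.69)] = (-1.4058*cos(j)^2 - 2.178*cos(j) + 2.5287)*sin(j)/(0.4356*cos(j)^4 + 2.5608*cos(j)^3 + 7.3144*cos(j)^2 + 10.4372*cos(j) + 7.2361)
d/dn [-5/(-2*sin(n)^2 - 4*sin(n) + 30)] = -5*(sin(n) + 1)*cos(n)/(sin(n)^2 + 2*sin(n) - 15)^2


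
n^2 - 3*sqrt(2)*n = n*(n - 3*sqrt(2))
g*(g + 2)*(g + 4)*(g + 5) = g^4 + 11*g^3 + 38*g^2 + 40*g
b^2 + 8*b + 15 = (b + 3)*(b + 5)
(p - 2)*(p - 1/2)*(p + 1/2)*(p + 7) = p^4 + 5*p^3 - 57*p^2/4 - 5*p/4 + 7/2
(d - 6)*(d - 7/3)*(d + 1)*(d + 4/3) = d^4 - 6*d^3 - 37*d^2/9 + 194*d/9 + 56/3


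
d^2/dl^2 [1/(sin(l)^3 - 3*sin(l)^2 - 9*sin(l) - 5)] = 3*(-3*sin(l)^3 + 20*sin(l)^2 - 53*sin(l) + 44)/((sin(l) - 5)^3*(sin(l) + 1)^3)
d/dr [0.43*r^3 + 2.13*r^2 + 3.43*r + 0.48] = 1.29*r^2 + 4.26*r + 3.43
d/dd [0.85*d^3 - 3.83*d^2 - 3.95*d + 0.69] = 2.55*d^2 - 7.66*d - 3.95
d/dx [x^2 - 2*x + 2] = 2*x - 2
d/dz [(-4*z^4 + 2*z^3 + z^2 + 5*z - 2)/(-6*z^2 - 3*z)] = (16*z^5 + 8*z^4 - 4*z^3 + 9*z^2 - 8*z - 2)/(3*z^2*(4*z^2 + 4*z + 1))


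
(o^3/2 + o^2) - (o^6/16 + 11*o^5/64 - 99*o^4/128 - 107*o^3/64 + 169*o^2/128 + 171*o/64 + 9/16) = -o^6/16 - 11*o^5/64 + 99*o^4/128 + 139*o^3/64 - 41*o^2/128 - 171*o/64 - 9/16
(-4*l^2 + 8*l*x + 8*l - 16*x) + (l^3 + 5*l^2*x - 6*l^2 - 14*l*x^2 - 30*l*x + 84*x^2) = l^3 + 5*l^2*x - 10*l^2 - 14*l*x^2 - 22*l*x + 8*l + 84*x^2 - 16*x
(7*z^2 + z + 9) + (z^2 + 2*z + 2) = 8*z^2 + 3*z + 11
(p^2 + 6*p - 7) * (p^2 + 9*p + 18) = p^4 + 15*p^3 + 65*p^2 + 45*p - 126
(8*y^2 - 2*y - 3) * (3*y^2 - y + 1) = 24*y^4 - 14*y^3 + y^2 + y - 3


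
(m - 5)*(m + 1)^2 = m^3 - 3*m^2 - 9*m - 5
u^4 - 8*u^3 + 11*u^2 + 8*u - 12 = (u - 6)*(u - 2)*(u - 1)*(u + 1)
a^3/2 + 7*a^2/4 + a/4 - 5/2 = (a/2 + 1)*(a - 1)*(a + 5/2)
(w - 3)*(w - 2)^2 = w^3 - 7*w^2 + 16*w - 12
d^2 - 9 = (d - 3)*(d + 3)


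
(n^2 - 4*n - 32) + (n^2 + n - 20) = 2*n^2 - 3*n - 52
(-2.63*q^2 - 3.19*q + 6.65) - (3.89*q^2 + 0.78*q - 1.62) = -6.52*q^2 - 3.97*q + 8.27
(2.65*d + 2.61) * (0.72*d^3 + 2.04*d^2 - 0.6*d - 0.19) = 1.908*d^4 + 7.2852*d^3 + 3.7344*d^2 - 2.0695*d - 0.4959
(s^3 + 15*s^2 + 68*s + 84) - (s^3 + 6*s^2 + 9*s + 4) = 9*s^2 + 59*s + 80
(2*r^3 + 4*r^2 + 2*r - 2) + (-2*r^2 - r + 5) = 2*r^3 + 2*r^2 + r + 3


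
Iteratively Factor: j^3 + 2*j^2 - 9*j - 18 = (j + 2)*(j^2 - 9) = (j - 3)*(j + 2)*(j + 3)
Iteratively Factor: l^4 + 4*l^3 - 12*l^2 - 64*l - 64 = (l - 4)*(l^3 + 8*l^2 + 20*l + 16) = (l - 4)*(l + 2)*(l^2 + 6*l + 8) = (l - 4)*(l + 2)^2*(l + 4)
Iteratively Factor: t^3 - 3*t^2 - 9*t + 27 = (t + 3)*(t^2 - 6*t + 9) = (t - 3)*(t + 3)*(t - 3)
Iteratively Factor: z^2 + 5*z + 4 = (z + 1)*(z + 4)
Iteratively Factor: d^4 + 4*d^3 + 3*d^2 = (d + 3)*(d^3 + d^2) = d*(d + 3)*(d^2 + d) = d^2*(d + 3)*(d + 1)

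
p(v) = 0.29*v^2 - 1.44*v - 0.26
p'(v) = 0.58*v - 1.44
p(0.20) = -0.54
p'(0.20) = -1.32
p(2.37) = -2.04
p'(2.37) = -0.07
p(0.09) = -0.39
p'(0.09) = -1.39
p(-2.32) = 4.64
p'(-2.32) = -2.79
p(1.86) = -1.94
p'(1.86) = -0.36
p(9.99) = 14.30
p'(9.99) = 4.35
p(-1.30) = 2.10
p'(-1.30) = -2.19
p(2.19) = -2.02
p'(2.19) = -0.17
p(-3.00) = 6.67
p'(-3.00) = -3.18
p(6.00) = 1.54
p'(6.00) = 2.04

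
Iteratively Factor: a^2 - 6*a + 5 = (a - 1)*(a - 5)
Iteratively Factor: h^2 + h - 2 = (h - 1)*(h + 2)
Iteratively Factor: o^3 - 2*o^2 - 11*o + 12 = (o + 3)*(o^2 - 5*o + 4) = (o - 1)*(o + 3)*(o - 4)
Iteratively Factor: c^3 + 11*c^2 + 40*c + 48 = (c + 4)*(c^2 + 7*c + 12) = (c + 3)*(c + 4)*(c + 4)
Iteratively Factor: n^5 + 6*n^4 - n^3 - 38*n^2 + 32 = (n - 1)*(n^4 + 7*n^3 + 6*n^2 - 32*n - 32) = (n - 1)*(n + 4)*(n^3 + 3*n^2 - 6*n - 8) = (n - 1)*(n + 1)*(n + 4)*(n^2 + 2*n - 8) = (n - 1)*(n + 1)*(n + 4)^2*(n - 2)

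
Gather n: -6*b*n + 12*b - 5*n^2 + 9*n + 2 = 12*b - 5*n^2 + n*(9 - 6*b) + 2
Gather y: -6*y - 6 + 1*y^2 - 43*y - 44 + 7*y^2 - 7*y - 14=8*y^2 - 56*y - 64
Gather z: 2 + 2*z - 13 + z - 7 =3*z - 18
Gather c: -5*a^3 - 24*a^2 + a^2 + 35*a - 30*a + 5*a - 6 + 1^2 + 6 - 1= -5*a^3 - 23*a^2 + 10*a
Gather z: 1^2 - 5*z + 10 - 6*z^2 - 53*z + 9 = -6*z^2 - 58*z + 20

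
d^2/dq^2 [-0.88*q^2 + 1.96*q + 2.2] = -1.76000000000000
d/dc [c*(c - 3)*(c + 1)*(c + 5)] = 4*c^3 + 9*c^2 - 26*c - 15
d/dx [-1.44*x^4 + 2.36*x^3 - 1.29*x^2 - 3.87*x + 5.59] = -5.76*x^3 + 7.08*x^2 - 2.58*x - 3.87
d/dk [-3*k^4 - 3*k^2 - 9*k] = -12*k^3 - 6*k - 9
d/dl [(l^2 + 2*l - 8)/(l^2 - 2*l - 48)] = 4*(-l^2 - 20*l - 28)/(l^4 - 4*l^3 - 92*l^2 + 192*l + 2304)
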